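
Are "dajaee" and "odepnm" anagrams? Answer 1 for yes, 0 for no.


Strings: "dajaee", "odepnm"
Sorted first:  aadeej
Sorted second: demnop
Differ at position 0: 'a' vs 'd' => not anagrams

0


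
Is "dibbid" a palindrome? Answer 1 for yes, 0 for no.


Input: dibbid
Reversed: dibbid
  Compare pos 0 ('d') with pos 5 ('d'): match
  Compare pos 1 ('i') with pos 4 ('i'): match
  Compare pos 2 ('b') with pos 3 ('b'): match
Result: palindrome

1


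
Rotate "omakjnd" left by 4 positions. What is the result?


Input: "omakjnd", rotate left by 4
First 4 characters: "omak"
Remaining characters: "jnd"
Concatenate remaining + first: "jnd" + "omak" = "jndomak"

jndomak


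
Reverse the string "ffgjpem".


Input: ffgjpem
Reading characters right to left:
  Position 6: 'm'
  Position 5: 'e'
  Position 4: 'p'
  Position 3: 'j'
  Position 2: 'g'
  Position 1: 'f'
  Position 0: 'f'
Reversed: mepjgff

mepjgff


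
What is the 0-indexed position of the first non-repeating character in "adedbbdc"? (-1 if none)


Input: adedbbdc
Character frequencies:
  'a': 1
  'b': 2
  'c': 1
  'd': 3
  'e': 1
Scanning left to right for freq == 1:
  Position 0 ('a'): unique! => answer = 0

0


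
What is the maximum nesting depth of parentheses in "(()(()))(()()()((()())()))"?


Input: "(()(()))(()()()((()())()))"
Tracking depth:
  Position 0 '(': depth becomes 1
  Position 1 '(': depth becomes 2
  Position 2 ')': depth becomes 1
  Position 3 '(': depth becomes 2
  Position 4 '(': depth becomes 3
  Position 5 ')': depth becomes 2
  Position 6 ')': depth becomes 1
  Position 7 ')': depth becomes 0
  Position 8 '(': depth becomes 1
  Position 9 '(': depth becomes 2
  Position 10 ')': depth becomes 1
  Position 11 '(': depth becomes 2
  Position 12 ')': depth becomes 1
  Position 13 '(': depth becomes 2
  Position 14 ')': depth becomes 1
  Position 15 '(': depth becomes 2
  Position 16 '(': depth becomes 3
  Position 17 '(': depth becomes 4
  Position 18 ')': depth becomes 3
  Position 19 '(': depth becomes 4
  Position 20 ')': depth becomes 3
  Position 21 ')': depth becomes 2
  Position 22 '(': depth becomes 3
  Position 23 ')': depth becomes 2
  Position 24 ')': depth becomes 1
  Position 25 ')': depth becomes 0
Maximum depth reached: 4

4


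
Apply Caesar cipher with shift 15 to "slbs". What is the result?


Caesar cipher: shift "slbs" by 15
  's' (pos 18) + 15 = pos 7 = 'h'
  'l' (pos 11) + 15 = pos 0 = 'a'
  'b' (pos 1) + 15 = pos 16 = 'q'
  's' (pos 18) + 15 = pos 7 = 'h'
Result: haqh

haqh


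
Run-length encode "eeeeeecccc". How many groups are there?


Input: eeeeeecccc
Scanning for consecutive runs:
  Group 1: 'e' x 6 (positions 0-5)
  Group 2: 'c' x 4 (positions 6-9)
Total groups: 2

2


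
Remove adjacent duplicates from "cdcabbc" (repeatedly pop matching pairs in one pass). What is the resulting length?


Input: cdcabbc
Stack-based adjacent duplicate removal:
  Read 'c': push. Stack: c
  Read 'd': push. Stack: cd
  Read 'c': push. Stack: cdc
  Read 'a': push. Stack: cdca
  Read 'b': push. Stack: cdcab
  Read 'b': matches stack top 'b' => pop. Stack: cdca
  Read 'c': push. Stack: cdcac
Final stack: "cdcac" (length 5)

5


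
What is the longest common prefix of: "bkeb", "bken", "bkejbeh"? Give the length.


Words: bkeb, bken, bkejbeh
  Position 0: all 'b' => match
  Position 1: all 'k' => match
  Position 2: all 'e' => match
  Position 3: ('b', 'n', 'j') => mismatch, stop
LCP = "bke" (length 3)

3


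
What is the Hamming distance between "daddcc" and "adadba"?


Comparing "daddcc" and "adadba" position by position:
  Position 0: 'd' vs 'a' => differ
  Position 1: 'a' vs 'd' => differ
  Position 2: 'd' vs 'a' => differ
  Position 3: 'd' vs 'd' => same
  Position 4: 'c' vs 'b' => differ
  Position 5: 'c' vs 'a' => differ
Total differences (Hamming distance): 5

5


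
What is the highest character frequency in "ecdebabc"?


Input: ecdebabc
Character counts:
  'a': 1
  'b': 2
  'c': 2
  'd': 1
  'e': 2
Maximum frequency: 2

2


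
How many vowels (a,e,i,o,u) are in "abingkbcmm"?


Input: abingkbcmm
Checking each character:
  'a' at position 0: vowel (running total: 1)
  'b' at position 1: consonant
  'i' at position 2: vowel (running total: 2)
  'n' at position 3: consonant
  'g' at position 4: consonant
  'k' at position 5: consonant
  'b' at position 6: consonant
  'c' at position 7: consonant
  'm' at position 8: consonant
  'm' at position 9: consonant
Total vowels: 2

2


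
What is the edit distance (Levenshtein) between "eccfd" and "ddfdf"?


Computing edit distance: "eccfd" -> "ddfdf"
DP table:
           d    d    f    d    f
      0    1    2    3    4    5
  e   1    1    2    3    4    5
  c   2    2    2    3    4    5
  c   3    3    3    3    4    5
  f   4    4    4    3    4    4
  d   5    4    4    4    3    4
Edit distance = dp[5][5] = 4

4


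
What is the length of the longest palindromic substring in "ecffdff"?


Input: "ecffdff"
Checking substrings for palindromes:
  [2:7] "ffdff" (len 5) => palindrome
  [3:6] "fdf" (len 3) => palindrome
  [2:4] "ff" (len 2) => palindrome
  [5:7] "ff" (len 2) => palindrome
Longest palindromic substring: "ffdff" with length 5

5


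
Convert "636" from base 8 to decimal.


Input: "636" in base 8
Positional expansion:
  Digit '6' (value 6) x 8^2 = 384
  Digit '3' (value 3) x 8^1 = 24
  Digit '6' (value 6) x 8^0 = 6
Sum = 414

414


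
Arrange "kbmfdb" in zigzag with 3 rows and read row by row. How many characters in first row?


Zigzag "kbmfdb" into 3 rows:
Placing characters:
  'k' => row 0
  'b' => row 1
  'm' => row 2
  'f' => row 1
  'd' => row 0
  'b' => row 1
Rows:
  Row 0: "kd"
  Row 1: "bfb"
  Row 2: "m"
First row length: 2

2


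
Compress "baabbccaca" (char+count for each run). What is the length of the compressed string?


Input: baabbccaca
Runs:
  'b' x 1 => "b1"
  'a' x 2 => "a2"
  'b' x 2 => "b2"
  'c' x 2 => "c2"
  'a' x 1 => "a1"
  'c' x 1 => "c1"
  'a' x 1 => "a1"
Compressed: "b1a2b2c2a1c1a1"
Compressed length: 14

14


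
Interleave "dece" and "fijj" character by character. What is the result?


Interleaving "dece" and "fijj":
  Position 0: 'd' from first, 'f' from second => "df"
  Position 1: 'e' from first, 'i' from second => "ei"
  Position 2: 'c' from first, 'j' from second => "cj"
  Position 3: 'e' from first, 'j' from second => "ej"
Result: dfeicjej

dfeicjej


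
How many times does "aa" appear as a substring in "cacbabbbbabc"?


Searching for "aa" in "cacbabbbbabc"
Scanning each position:
  Position 0: "ca" => no
  Position 1: "ac" => no
  Position 2: "cb" => no
  Position 3: "ba" => no
  Position 4: "ab" => no
  Position 5: "bb" => no
  Position 6: "bb" => no
  Position 7: "bb" => no
  Position 8: "ba" => no
  Position 9: "ab" => no
  Position 10: "bc" => no
Total occurrences: 0

0


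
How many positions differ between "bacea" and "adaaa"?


Comparing "bacea" and "adaaa" position by position:
  Position 0: 'b' vs 'a' => DIFFER
  Position 1: 'a' vs 'd' => DIFFER
  Position 2: 'c' vs 'a' => DIFFER
  Position 3: 'e' vs 'a' => DIFFER
  Position 4: 'a' vs 'a' => same
Positions that differ: 4

4


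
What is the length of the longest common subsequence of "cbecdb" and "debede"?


LCS of "cbecdb" and "debede"
DP table:
           d    e    b    e    d    e
      0    0    0    0    0    0    0
  c   0    0    0    0    0    0    0
  b   0    0    0    1    1    1    1
  e   0    0    1    1    2    2    2
  c   0    0    1    1    2    2    2
  d   0    1    1    1    2    3    3
  b   0    1    1    2    2    3    3
LCS length = dp[6][6] = 3

3


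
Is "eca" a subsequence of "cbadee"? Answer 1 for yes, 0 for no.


Check if "eca" is a subsequence of "cbadee"
Greedy scan:
  Position 0 ('c'): no match needed
  Position 1 ('b'): no match needed
  Position 2 ('a'): no match needed
  Position 3 ('d'): no match needed
  Position 4 ('e'): matches sub[0] = 'e'
  Position 5 ('e'): no match needed
Only matched 1/3 characters => not a subsequence

0


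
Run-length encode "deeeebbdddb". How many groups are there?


Input: deeeebbdddb
Scanning for consecutive runs:
  Group 1: 'd' x 1 (positions 0-0)
  Group 2: 'e' x 4 (positions 1-4)
  Group 3: 'b' x 2 (positions 5-6)
  Group 4: 'd' x 3 (positions 7-9)
  Group 5: 'b' x 1 (positions 10-10)
Total groups: 5

5


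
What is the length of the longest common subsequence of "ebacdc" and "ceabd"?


LCS of "ebacdc" and "ceabd"
DP table:
           c    e    a    b    d
      0    0    0    0    0    0
  e   0    0    1    1    1    1
  b   0    0    1    1    2    2
  a   0    0    1    2    2    2
  c   0    1    1    2    2    2
  d   0    1    1    2    2    3
  c   0    1    1    2    2    3
LCS length = dp[6][5] = 3

3


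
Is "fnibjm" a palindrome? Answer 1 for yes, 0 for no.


Input: fnibjm
Reversed: mjbinf
  Compare pos 0 ('f') with pos 5 ('m'): MISMATCH
  Compare pos 1 ('n') with pos 4 ('j'): MISMATCH
  Compare pos 2 ('i') with pos 3 ('b'): MISMATCH
Result: not a palindrome

0


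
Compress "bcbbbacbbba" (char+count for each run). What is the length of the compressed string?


Input: bcbbbacbbba
Runs:
  'b' x 1 => "b1"
  'c' x 1 => "c1"
  'b' x 3 => "b3"
  'a' x 1 => "a1"
  'c' x 1 => "c1"
  'b' x 3 => "b3"
  'a' x 1 => "a1"
Compressed: "b1c1b3a1c1b3a1"
Compressed length: 14

14


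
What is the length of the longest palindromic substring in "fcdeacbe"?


Input: "fcdeacbe"
Checking substrings for palindromes:
  No multi-char palindromic substrings found
Longest palindromic substring: "f" with length 1

1


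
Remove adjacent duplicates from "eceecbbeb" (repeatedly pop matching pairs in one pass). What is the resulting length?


Input: eceecbbeb
Stack-based adjacent duplicate removal:
  Read 'e': push. Stack: e
  Read 'c': push. Stack: ec
  Read 'e': push. Stack: ece
  Read 'e': matches stack top 'e' => pop. Stack: ec
  Read 'c': matches stack top 'c' => pop. Stack: e
  Read 'b': push. Stack: eb
  Read 'b': matches stack top 'b' => pop. Stack: e
  Read 'e': matches stack top 'e' => pop. Stack: (empty)
  Read 'b': push. Stack: b
Final stack: "b" (length 1)

1


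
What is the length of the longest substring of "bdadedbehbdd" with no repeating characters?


Input: "bdadedbehbdd"
Sliding window (track last position of each char):
  Position 0 ('b'): window [0,0] length 1 -- new best
  Position 1 ('d'): window [0,1] length 2 -- new best
  Position 2 ('a'): window [0,2] length 3 -- new best
  Position 3 ('d'): repeat (last at 1), move window start to 2
  Position 3 ('d'): window [2,3] length 2
  Position 4 ('e'): window [2,4] length 3
  Position 5 ('d'): repeat (last at 3), move window start to 4
  Position 5 ('d'): window [4,5] length 2
  Position 6 ('b'): window [4,6] length 3
  Position 7 ('e'): repeat (last at 4), move window start to 5
  Position 7 ('e'): window [5,7] length 3
  Position 8 ('h'): window [5,8] length 4 -- new best
  Position 9 ('b'): repeat (last at 6), move window start to 7
  Position 9 ('b'): window [7,9] length 3
  Position 10 ('d'): window [7,10] length 4
  Position 11 ('d'): repeat (last at 10), move window start to 11
  Position 11 ('d'): window [11,11] length 1
Longest substring with no repeats: "dbeh" with length 4

4


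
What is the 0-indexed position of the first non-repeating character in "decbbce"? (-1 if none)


Input: decbbce
Character frequencies:
  'b': 2
  'c': 2
  'd': 1
  'e': 2
Scanning left to right for freq == 1:
  Position 0 ('d'): unique! => answer = 0

0


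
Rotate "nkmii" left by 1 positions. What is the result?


Input: "nkmii", rotate left by 1
First 1 characters: "n"
Remaining characters: "kmii"
Concatenate remaining + first: "kmii" + "n" = "kmiin"

kmiin


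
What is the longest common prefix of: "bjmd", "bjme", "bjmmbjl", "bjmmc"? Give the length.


Words: bjmd, bjme, bjmmbjl, bjmmc
  Position 0: all 'b' => match
  Position 1: all 'j' => match
  Position 2: all 'm' => match
  Position 3: ('d', 'e', 'm', 'm') => mismatch, stop
LCP = "bjm" (length 3)

3


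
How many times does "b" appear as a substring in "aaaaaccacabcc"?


Searching for "b" in "aaaaaccacabcc"
Scanning each position:
  Position 0: "a" => no
  Position 1: "a" => no
  Position 2: "a" => no
  Position 3: "a" => no
  Position 4: "a" => no
  Position 5: "c" => no
  Position 6: "c" => no
  Position 7: "a" => no
  Position 8: "c" => no
  Position 9: "a" => no
  Position 10: "b" => MATCH
  Position 11: "c" => no
  Position 12: "c" => no
Total occurrences: 1

1


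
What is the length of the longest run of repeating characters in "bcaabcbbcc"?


Input: "bcaabcbbcc"
Scanning for longest run:
  Position 1 ('c'): new char, reset run to 1
  Position 2 ('a'): new char, reset run to 1
  Position 3 ('a'): continues run of 'a', length=2
  Position 4 ('b'): new char, reset run to 1
  Position 5 ('c'): new char, reset run to 1
  Position 6 ('b'): new char, reset run to 1
  Position 7 ('b'): continues run of 'b', length=2
  Position 8 ('c'): new char, reset run to 1
  Position 9 ('c'): continues run of 'c', length=2
Longest run: 'a' with length 2

2


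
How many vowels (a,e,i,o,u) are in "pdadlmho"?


Input: pdadlmho
Checking each character:
  'p' at position 0: consonant
  'd' at position 1: consonant
  'a' at position 2: vowel (running total: 1)
  'd' at position 3: consonant
  'l' at position 4: consonant
  'm' at position 5: consonant
  'h' at position 6: consonant
  'o' at position 7: vowel (running total: 2)
Total vowels: 2

2


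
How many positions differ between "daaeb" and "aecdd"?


Comparing "daaeb" and "aecdd" position by position:
  Position 0: 'd' vs 'a' => DIFFER
  Position 1: 'a' vs 'e' => DIFFER
  Position 2: 'a' vs 'c' => DIFFER
  Position 3: 'e' vs 'd' => DIFFER
  Position 4: 'b' vs 'd' => DIFFER
Positions that differ: 5

5


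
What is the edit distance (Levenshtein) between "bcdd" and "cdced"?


Computing edit distance: "bcdd" -> "cdced"
DP table:
           c    d    c    e    d
      0    1    2    3    4    5
  b   1    1    2    3    4    5
  c   2    1    2    2    3    4
  d   3    2    1    2    3    3
  d   4    3    2    2    3    3
Edit distance = dp[4][5] = 3

3


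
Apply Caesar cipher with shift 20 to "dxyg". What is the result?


Caesar cipher: shift "dxyg" by 20
  'd' (pos 3) + 20 = pos 23 = 'x'
  'x' (pos 23) + 20 = pos 17 = 'r'
  'y' (pos 24) + 20 = pos 18 = 's'
  'g' (pos 6) + 20 = pos 0 = 'a'
Result: xrsa

xrsa


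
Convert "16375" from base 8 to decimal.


Input: "16375" in base 8
Positional expansion:
  Digit '1' (value 1) x 8^4 = 4096
  Digit '6' (value 6) x 8^3 = 3072
  Digit '3' (value 3) x 8^2 = 192
  Digit '7' (value 7) x 8^1 = 56
  Digit '5' (value 5) x 8^0 = 5
Sum = 7421

7421


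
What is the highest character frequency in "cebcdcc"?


Input: cebcdcc
Character counts:
  'b': 1
  'c': 4
  'd': 1
  'e': 1
Maximum frequency: 4

4


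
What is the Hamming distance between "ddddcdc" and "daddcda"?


Comparing "ddddcdc" and "daddcda" position by position:
  Position 0: 'd' vs 'd' => same
  Position 1: 'd' vs 'a' => differ
  Position 2: 'd' vs 'd' => same
  Position 3: 'd' vs 'd' => same
  Position 4: 'c' vs 'c' => same
  Position 5: 'd' vs 'd' => same
  Position 6: 'c' vs 'a' => differ
Total differences (Hamming distance): 2

2


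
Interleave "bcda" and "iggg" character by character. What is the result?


Interleaving "bcda" and "iggg":
  Position 0: 'b' from first, 'i' from second => "bi"
  Position 1: 'c' from first, 'g' from second => "cg"
  Position 2: 'd' from first, 'g' from second => "dg"
  Position 3: 'a' from first, 'g' from second => "ag"
Result: bicgdgag

bicgdgag


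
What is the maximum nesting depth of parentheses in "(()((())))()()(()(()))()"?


Input: "(()((())))()()(()(()))()"
Tracking depth:
  Position 0 '(': depth becomes 1
  Position 1 '(': depth becomes 2
  Position 2 ')': depth becomes 1
  Position 3 '(': depth becomes 2
  Position 4 '(': depth becomes 3
  Position 5 '(': depth becomes 4
  Position 6 ')': depth becomes 3
  Position 7 ')': depth becomes 2
  Position 8 ')': depth becomes 1
  Position 9 ')': depth becomes 0
  Position 10 '(': depth becomes 1
  Position 11 ')': depth becomes 0
  Position 12 '(': depth becomes 1
  Position 13 ')': depth becomes 0
  Position 14 '(': depth becomes 1
  Position 15 '(': depth becomes 2
  Position 16 ')': depth becomes 1
  Position 17 '(': depth becomes 2
  Position 18 '(': depth becomes 3
  Position 19 ')': depth becomes 2
  Position 20 ')': depth becomes 1
  Position 21 ')': depth becomes 0
  Position 22 '(': depth becomes 1
  Position 23 ')': depth becomes 0
Maximum depth reached: 4

4


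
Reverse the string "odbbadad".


Input: odbbadad
Reading characters right to left:
  Position 7: 'd'
  Position 6: 'a'
  Position 5: 'd'
  Position 4: 'a'
  Position 3: 'b'
  Position 2: 'b'
  Position 1: 'd'
  Position 0: 'o'
Reversed: dadabbdo

dadabbdo


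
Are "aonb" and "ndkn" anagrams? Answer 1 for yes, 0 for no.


Strings: "aonb", "ndkn"
Sorted first:  abno
Sorted second: dknn
Differ at position 0: 'a' vs 'd' => not anagrams

0


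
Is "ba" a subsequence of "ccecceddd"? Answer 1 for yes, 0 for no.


Check if "ba" is a subsequence of "ccecceddd"
Greedy scan:
  Position 0 ('c'): no match needed
  Position 1 ('c'): no match needed
  Position 2 ('e'): no match needed
  Position 3 ('c'): no match needed
  Position 4 ('c'): no match needed
  Position 5 ('e'): no match needed
  Position 6 ('d'): no match needed
  Position 7 ('d'): no match needed
  Position 8 ('d'): no match needed
Only matched 0/2 characters => not a subsequence

0


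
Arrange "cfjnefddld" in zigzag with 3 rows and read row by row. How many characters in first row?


Zigzag "cfjnefddld" into 3 rows:
Placing characters:
  'c' => row 0
  'f' => row 1
  'j' => row 2
  'n' => row 1
  'e' => row 0
  'f' => row 1
  'd' => row 2
  'd' => row 1
  'l' => row 0
  'd' => row 1
Rows:
  Row 0: "cel"
  Row 1: "fnfdd"
  Row 2: "jd"
First row length: 3

3


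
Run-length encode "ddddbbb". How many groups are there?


Input: ddddbbb
Scanning for consecutive runs:
  Group 1: 'd' x 4 (positions 0-3)
  Group 2: 'b' x 3 (positions 4-6)
Total groups: 2

2


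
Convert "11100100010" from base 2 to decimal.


Input: "11100100010" in base 2
Positional expansion:
  Digit '1' (value 1) x 2^10 = 1024
  Digit '1' (value 1) x 2^9 = 512
  Digit '1' (value 1) x 2^8 = 256
  Digit '0' (value 0) x 2^7 = 0
  Digit '0' (value 0) x 2^6 = 0
  Digit '1' (value 1) x 2^5 = 32
  Digit '0' (value 0) x 2^4 = 0
  Digit '0' (value 0) x 2^3 = 0
  Digit '0' (value 0) x 2^2 = 0
  Digit '1' (value 1) x 2^1 = 2
  Digit '0' (value 0) x 2^0 = 0
Sum = 1826

1826


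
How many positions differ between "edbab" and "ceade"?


Comparing "edbab" and "ceade" position by position:
  Position 0: 'e' vs 'c' => DIFFER
  Position 1: 'd' vs 'e' => DIFFER
  Position 2: 'b' vs 'a' => DIFFER
  Position 3: 'a' vs 'd' => DIFFER
  Position 4: 'b' vs 'e' => DIFFER
Positions that differ: 5

5


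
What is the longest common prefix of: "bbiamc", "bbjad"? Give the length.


Words: bbiamc, bbjad
  Position 0: all 'b' => match
  Position 1: all 'b' => match
  Position 2: ('i', 'j') => mismatch, stop
LCP = "bb" (length 2)

2


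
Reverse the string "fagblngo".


Input: fagblngo
Reading characters right to left:
  Position 7: 'o'
  Position 6: 'g'
  Position 5: 'n'
  Position 4: 'l'
  Position 3: 'b'
  Position 2: 'g'
  Position 1: 'a'
  Position 0: 'f'
Reversed: ognlbgaf

ognlbgaf


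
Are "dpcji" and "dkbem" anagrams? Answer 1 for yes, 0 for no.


Strings: "dpcji", "dkbem"
Sorted first:  cdijp
Sorted second: bdekm
Differ at position 0: 'c' vs 'b' => not anagrams

0


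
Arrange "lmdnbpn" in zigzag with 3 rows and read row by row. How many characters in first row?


Zigzag "lmdnbpn" into 3 rows:
Placing characters:
  'l' => row 0
  'm' => row 1
  'd' => row 2
  'n' => row 1
  'b' => row 0
  'p' => row 1
  'n' => row 2
Rows:
  Row 0: "lb"
  Row 1: "mnp"
  Row 2: "dn"
First row length: 2

2


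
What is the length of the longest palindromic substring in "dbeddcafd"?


Input: "dbeddcafd"
Checking substrings for palindromes:
  [3:5] "dd" (len 2) => palindrome
Longest palindromic substring: "dd" with length 2

2


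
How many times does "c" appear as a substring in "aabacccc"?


Searching for "c" in "aabacccc"
Scanning each position:
  Position 0: "a" => no
  Position 1: "a" => no
  Position 2: "b" => no
  Position 3: "a" => no
  Position 4: "c" => MATCH
  Position 5: "c" => MATCH
  Position 6: "c" => MATCH
  Position 7: "c" => MATCH
Total occurrences: 4

4


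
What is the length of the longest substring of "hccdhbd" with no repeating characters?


Input: "hccdhbd"
Sliding window (track last position of each char):
  Position 0 ('h'): window [0,0] length 1 -- new best
  Position 1 ('c'): window [0,1] length 2 -- new best
  Position 2 ('c'): repeat (last at 1), move window start to 2
  Position 2 ('c'): window [2,2] length 1
  Position 3 ('d'): window [2,3] length 2
  Position 4 ('h'): window [2,4] length 3 -- new best
  Position 5 ('b'): window [2,5] length 4 -- new best
  Position 6 ('d'): repeat (last at 3), move window start to 4
  Position 6 ('d'): window [4,6] length 3
Longest substring with no repeats: "cdhb" with length 4

4


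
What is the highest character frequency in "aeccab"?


Input: aeccab
Character counts:
  'a': 2
  'b': 1
  'c': 2
  'e': 1
Maximum frequency: 2

2


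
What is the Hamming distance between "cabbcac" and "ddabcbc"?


Comparing "cabbcac" and "ddabcbc" position by position:
  Position 0: 'c' vs 'd' => differ
  Position 1: 'a' vs 'd' => differ
  Position 2: 'b' vs 'a' => differ
  Position 3: 'b' vs 'b' => same
  Position 4: 'c' vs 'c' => same
  Position 5: 'a' vs 'b' => differ
  Position 6: 'c' vs 'c' => same
Total differences (Hamming distance): 4

4


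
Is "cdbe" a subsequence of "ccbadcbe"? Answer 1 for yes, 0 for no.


Check if "cdbe" is a subsequence of "ccbadcbe"
Greedy scan:
  Position 0 ('c'): matches sub[0] = 'c'
  Position 1 ('c'): no match needed
  Position 2 ('b'): no match needed
  Position 3 ('a'): no match needed
  Position 4 ('d'): matches sub[1] = 'd'
  Position 5 ('c'): no match needed
  Position 6 ('b'): matches sub[2] = 'b'
  Position 7 ('e'): matches sub[3] = 'e'
All 4 characters matched => is a subsequence

1


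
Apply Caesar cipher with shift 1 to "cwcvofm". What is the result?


Caesar cipher: shift "cwcvofm" by 1
  'c' (pos 2) + 1 = pos 3 = 'd'
  'w' (pos 22) + 1 = pos 23 = 'x'
  'c' (pos 2) + 1 = pos 3 = 'd'
  'v' (pos 21) + 1 = pos 22 = 'w'
  'o' (pos 14) + 1 = pos 15 = 'p'
  'f' (pos 5) + 1 = pos 6 = 'g'
  'm' (pos 12) + 1 = pos 13 = 'n'
Result: dxdwpgn

dxdwpgn


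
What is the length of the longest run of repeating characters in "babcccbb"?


Input: "babcccbb"
Scanning for longest run:
  Position 1 ('a'): new char, reset run to 1
  Position 2 ('b'): new char, reset run to 1
  Position 3 ('c'): new char, reset run to 1
  Position 4 ('c'): continues run of 'c', length=2
  Position 5 ('c'): continues run of 'c', length=3
  Position 6 ('b'): new char, reset run to 1
  Position 7 ('b'): continues run of 'b', length=2
Longest run: 'c' with length 3

3


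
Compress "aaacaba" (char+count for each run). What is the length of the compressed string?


Input: aaacaba
Runs:
  'a' x 3 => "a3"
  'c' x 1 => "c1"
  'a' x 1 => "a1"
  'b' x 1 => "b1"
  'a' x 1 => "a1"
Compressed: "a3c1a1b1a1"
Compressed length: 10

10


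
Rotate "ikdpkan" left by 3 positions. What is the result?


Input: "ikdpkan", rotate left by 3
First 3 characters: "ikd"
Remaining characters: "pkan"
Concatenate remaining + first: "pkan" + "ikd" = "pkanikd"

pkanikd


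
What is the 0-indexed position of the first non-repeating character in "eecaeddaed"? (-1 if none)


Input: eecaeddaed
Character frequencies:
  'a': 2
  'c': 1
  'd': 3
  'e': 4
Scanning left to right for freq == 1:
  Position 0 ('e'): freq=4, skip
  Position 1 ('e'): freq=4, skip
  Position 2 ('c'): unique! => answer = 2

2


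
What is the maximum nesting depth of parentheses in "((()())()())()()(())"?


Input: "((()())()())()()(())"
Tracking depth:
  Position 0 '(': depth becomes 1
  Position 1 '(': depth becomes 2
  Position 2 '(': depth becomes 3
  Position 3 ')': depth becomes 2
  Position 4 '(': depth becomes 3
  Position 5 ')': depth becomes 2
  Position 6 ')': depth becomes 1
  Position 7 '(': depth becomes 2
  Position 8 ')': depth becomes 1
  Position 9 '(': depth becomes 2
  Position 10 ')': depth becomes 1
  Position 11 ')': depth becomes 0
  Position 12 '(': depth becomes 1
  Position 13 ')': depth becomes 0
  Position 14 '(': depth becomes 1
  Position 15 ')': depth becomes 0
  Position 16 '(': depth becomes 1
  Position 17 '(': depth becomes 2
  Position 18 ')': depth becomes 1
  Position 19 ')': depth becomes 0
Maximum depth reached: 3

3


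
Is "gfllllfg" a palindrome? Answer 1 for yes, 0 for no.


Input: gfllllfg
Reversed: gfllllfg
  Compare pos 0 ('g') with pos 7 ('g'): match
  Compare pos 1 ('f') with pos 6 ('f'): match
  Compare pos 2 ('l') with pos 5 ('l'): match
  Compare pos 3 ('l') with pos 4 ('l'): match
Result: palindrome

1


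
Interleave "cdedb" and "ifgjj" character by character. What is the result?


Interleaving "cdedb" and "ifgjj":
  Position 0: 'c' from first, 'i' from second => "ci"
  Position 1: 'd' from first, 'f' from second => "df"
  Position 2: 'e' from first, 'g' from second => "eg"
  Position 3: 'd' from first, 'j' from second => "dj"
  Position 4: 'b' from first, 'j' from second => "bj"
Result: cidfegdjbj

cidfegdjbj


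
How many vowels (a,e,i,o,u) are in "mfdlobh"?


Input: mfdlobh
Checking each character:
  'm' at position 0: consonant
  'f' at position 1: consonant
  'd' at position 2: consonant
  'l' at position 3: consonant
  'o' at position 4: vowel (running total: 1)
  'b' at position 5: consonant
  'h' at position 6: consonant
Total vowels: 1

1


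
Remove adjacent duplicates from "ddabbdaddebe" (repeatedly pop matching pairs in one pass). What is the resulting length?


Input: ddabbdaddebe
Stack-based adjacent duplicate removal:
  Read 'd': push. Stack: d
  Read 'd': matches stack top 'd' => pop. Stack: (empty)
  Read 'a': push. Stack: a
  Read 'b': push. Stack: ab
  Read 'b': matches stack top 'b' => pop. Stack: a
  Read 'd': push. Stack: ad
  Read 'a': push. Stack: ada
  Read 'd': push. Stack: adad
  Read 'd': matches stack top 'd' => pop. Stack: ada
  Read 'e': push. Stack: adae
  Read 'b': push. Stack: adaeb
  Read 'e': push. Stack: adaebe
Final stack: "adaebe" (length 6)

6


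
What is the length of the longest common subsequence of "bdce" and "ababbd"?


LCS of "bdce" and "ababbd"
DP table:
           a    b    a    b    b    d
      0    0    0    0    0    0    0
  b   0    0    1    1    1    1    1
  d   0    0    1    1    1    1    2
  c   0    0    1    1    1    1    2
  e   0    0    1    1    1    1    2
LCS length = dp[4][6] = 2

2


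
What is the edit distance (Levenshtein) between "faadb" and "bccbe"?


Computing edit distance: "faadb" -> "bccbe"
DP table:
           b    c    c    b    e
      0    1    2    3    4    5
  f   1    1    2    3    4    5
  a   2    2    2    3    4    5
  a   3    3    3    3    4    5
  d   4    4    4    4    4    5
  b   5    4    5    5    4    5
Edit distance = dp[5][5] = 5

5


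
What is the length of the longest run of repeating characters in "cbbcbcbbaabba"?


Input: "cbbcbcbbaabba"
Scanning for longest run:
  Position 1 ('b'): new char, reset run to 1
  Position 2 ('b'): continues run of 'b', length=2
  Position 3 ('c'): new char, reset run to 1
  Position 4 ('b'): new char, reset run to 1
  Position 5 ('c'): new char, reset run to 1
  Position 6 ('b'): new char, reset run to 1
  Position 7 ('b'): continues run of 'b', length=2
  Position 8 ('a'): new char, reset run to 1
  Position 9 ('a'): continues run of 'a', length=2
  Position 10 ('b'): new char, reset run to 1
  Position 11 ('b'): continues run of 'b', length=2
  Position 12 ('a'): new char, reset run to 1
Longest run: 'b' with length 2

2


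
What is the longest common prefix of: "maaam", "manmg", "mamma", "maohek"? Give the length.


Words: maaam, manmg, mamma, maohek
  Position 0: all 'm' => match
  Position 1: all 'a' => match
  Position 2: ('a', 'n', 'm', 'o') => mismatch, stop
LCP = "ma" (length 2)

2


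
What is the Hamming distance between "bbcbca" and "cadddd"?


Comparing "bbcbca" and "cadddd" position by position:
  Position 0: 'b' vs 'c' => differ
  Position 1: 'b' vs 'a' => differ
  Position 2: 'c' vs 'd' => differ
  Position 3: 'b' vs 'd' => differ
  Position 4: 'c' vs 'd' => differ
  Position 5: 'a' vs 'd' => differ
Total differences (Hamming distance): 6

6


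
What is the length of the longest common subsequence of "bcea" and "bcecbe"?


LCS of "bcea" and "bcecbe"
DP table:
           b    c    e    c    b    e
      0    0    0    0    0    0    0
  b   0    1    1    1    1    1    1
  c   0    1    2    2    2    2    2
  e   0    1    2    3    3    3    3
  a   0    1    2    3    3    3    3
LCS length = dp[4][6] = 3

3


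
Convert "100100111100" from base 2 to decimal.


Input: "100100111100" in base 2
Positional expansion:
  Digit '1' (value 1) x 2^11 = 2048
  Digit '0' (value 0) x 2^10 = 0
  Digit '0' (value 0) x 2^9 = 0
  Digit '1' (value 1) x 2^8 = 256
  Digit '0' (value 0) x 2^7 = 0
  Digit '0' (value 0) x 2^6 = 0
  Digit '1' (value 1) x 2^5 = 32
  Digit '1' (value 1) x 2^4 = 16
  Digit '1' (value 1) x 2^3 = 8
  Digit '1' (value 1) x 2^2 = 4
  Digit '0' (value 0) x 2^1 = 0
  Digit '0' (value 0) x 2^0 = 0
Sum = 2364

2364


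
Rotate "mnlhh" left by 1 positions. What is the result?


Input: "mnlhh", rotate left by 1
First 1 characters: "m"
Remaining characters: "nlhh"
Concatenate remaining + first: "nlhh" + "m" = "nlhhm"

nlhhm


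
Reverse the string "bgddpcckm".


Input: bgddpcckm
Reading characters right to left:
  Position 8: 'm'
  Position 7: 'k'
  Position 6: 'c'
  Position 5: 'c'
  Position 4: 'p'
  Position 3: 'd'
  Position 2: 'd'
  Position 1: 'g'
  Position 0: 'b'
Reversed: mkccpddgb

mkccpddgb


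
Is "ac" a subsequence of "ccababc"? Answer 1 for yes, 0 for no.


Check if "ac" is a subsequence of "ccababc"
Greedy scan:
  Position 0 ('c'): no match needed
  Position 1 ('c'): no match needed
  Position 2 ('a'): matches sub[0] = 'a'
  Position 3 ('b'): no match needed
  Position 4 ('a'): no match needed
  Position 5 ('b'): no match needed
  Position 6 ('c'): matches sub[1] = 'c'
All 2 characters matched => is a subsequence

1


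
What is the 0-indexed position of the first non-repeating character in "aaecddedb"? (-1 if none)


Input: aaecddedb
Character frequencies:
  'a': 2
  'b': 1
  'c': 1
  'd': 3
  'e': 2
Scanning left to right for freq == 1:
  Position 0 ('a'): freq=2, skip
  Position 1 ('a'): freq=2, skip
  Position 2 ('e'): freq=2, skip
  Position 3 ('c'): unique! => answer = 3

3


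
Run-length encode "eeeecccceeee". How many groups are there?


Input: eeeecccceeee
Scanning for consecutive runs:
  Group 1: 'e' x 4 (positions 0-3)
  Group 2: 'c' x 4 (positions 4-7)
  Group 3: 'e' x 4 (positions 8-11)
Total groups: 3

3


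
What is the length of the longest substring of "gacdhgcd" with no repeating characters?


Input: "gacdhgcd"
Sliding window (track last position of each char):
  Position 0 ('g'): window [0,0] length 1 -- new best
  Position 1 ('a'): window [0,1] length 2 -- new best
  Position 2 ('c'): window [0,2] length 3 -- new best
  Position 3 ('d'): window [0,3] length 4 -- new best
  Position 4 ('h'): window [0,4] length 5 -- new best
  Position 5 ('g'): repeat (last at 0), move window start to 1
  Position 5 ('g'): window [1,5] length 5
  Position 6 ('c'): repeat (last at 2), move window start to 3
  Position 6 ('c'): window [3,6] length 4
  Position 7 ('d'): repeat (last at 3), move window start to 4
  Position 7 ('d'): window [4,7] length 4
Longest substring with no repeats: "gacdh" with length 5

5


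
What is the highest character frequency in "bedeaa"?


Input: bedeaa
Character counts:
  'a': 2
  'b': 1
  'd': 1
  'e': 2
Maximum frequency: 2

2


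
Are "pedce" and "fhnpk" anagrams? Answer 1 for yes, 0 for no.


Strings: "pedce", "fhnpk"
Sorted first:  cdeep
Sorted second: fhknp
Differ at position 0: 'c' vs 'f' => not anagrams

0


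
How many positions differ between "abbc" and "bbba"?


Comparing "abbc" and "bbba" position by position:
  Position 0: 'a' vs 'b' => DIFFER
  Position 1: 'b' vs 'b' => same
  Position 2: 'b' vs 'b' => same
  Position 3: 'c' vs 'a' => DIFFER
Positions that differ: 2

2


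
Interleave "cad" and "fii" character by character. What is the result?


Interleaving "cad" and "fii":
  Position 0: 'c' from first, 'f' from second => "cf"
  Position 1: 'a' from first, 'i' from second => "ai"
  Position 2: 'd' from first, 'i' from second => "di"
Result: cfaidi

cfaidi


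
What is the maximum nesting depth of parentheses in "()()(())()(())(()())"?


Input: "()()(())()(())(()())"
Tracking depth:
  Position 0 '(': depth becomes 1
  Position 1 ')': depth becomes 0
  Position 2 '(': depth becomes 1
  Position 3 ')': depth becomes 0
  Position 4 '(': depth becomes 1
  Position 5 '(': depth becomes 2
  Position 6 ')': depth becomes 1
  Position 7 ')': depth becomes 0
  Position 8 '(': depth becomes 1
  Position 9 ')': depth becomes 0
  Position 10 '(': depth becomes 1
  Position 11 '(': depth becomes 2
  Position 12 ')': depth becomes 1
  Position 13 ')': depth becomes 0
  Position 14 '(': depth becomes 1
  Position 15 '(': depth becomes 2
  Position 16 ')': depth becomes 1
  Position 17 '(': depth becomes 2
  Position 18 ')': depth becomes 1
  Position 19 ')': depth becomes 0
Maximum depth reached: 2

2


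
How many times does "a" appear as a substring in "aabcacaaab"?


Searching for "a" in "aabcacaaab"
Scanning each position:
  Position 0: "a" => MATCH
  Position 1: "a" => MATCH
  Position 2: "b" => no
  Position 3: "c" => no
  Position 4: "a" => MATCH
  Position 5: "c" => no
  Position 6: "a" => MATCH
  Position 7: "a" => MATCH
  Position 8: "a" => MATCH
  Position 9: "b" => no
Total occurrences: 6

6


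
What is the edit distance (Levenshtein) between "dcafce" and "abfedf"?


Computing edit distance: "dcafce" -> "abfedf"
DP table:
           a    b    f    e    d    f
      0    1    2    3    4    5    6
  d   1    1    2    3    4    4    5
  c   2    2    2    3    4    5    5
  a   3    2    3    3    4    5    6
  f   4    3    3    3    4    5    5
  c   5    4    4    4    4    5    6
  e   6    5    5    5    4    5    6
Edit distance = dp[6][6] = 6

6


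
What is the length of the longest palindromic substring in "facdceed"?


Input: "facdceed"
Checking substrings for palindromes:
  [2:5] "cdc" (len 3) => palindrome
  [5:7] "ee" (len 2) => palindrome
Longest palindromic substring: "cdc" with length 3

3


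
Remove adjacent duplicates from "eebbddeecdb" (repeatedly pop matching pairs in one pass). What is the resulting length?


Input: eebbddeecdb
Stack-based adjacent duplicate removal:
  Read 'e': push. Stack: e
  Read 'e': matches stack top 'e' => pop. Stack: (empty)
  Read 'b': push. Stack: b
  Read 'b': matches stack top 'b' => pop. Stack: (empty)
  Read 'd': push. Stack: d
  Read 'd': matches stack top 'd' => pop. Stack: (empty)
  Read 'e': push. Stack: e
  Read 'e': matches stack top 'e' => pop. Stack: (empty)
  Read 'c': push. Stack: c
  Read 'd': push. Stack: cd
  Read 'b': push. Stack: cdb
Final stack: "cdb" (length 3)

3


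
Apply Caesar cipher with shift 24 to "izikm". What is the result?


Caesar cipher: shift "izikm" by 24
  'i' (pos 8) + 24 = pos 6 = 'g'
  'z' (pos 25) + 24 = pos 23 = 'x'
  'i' (pos 8) + 24 = pos 6 = 'g'
  'k' (pos 10) + 24 = pos 8 = 'i'
  'm' (pos 12) + 24 = pos 10 = 'k'
Result: gxgik

gxgik


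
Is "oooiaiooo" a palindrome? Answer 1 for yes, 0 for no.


Input: oooiaiooo
Reversed: oooiaiooo
  Compare pos 0 ('o') with pos 8 ('o'): match
  Compare pos 1 ('o') with pos 7 ('o'): match
  Compare pos 2 ('o') with pos 6 ('o'): match
  Compare pos 3 ('i') with pos 5 ('i'): match
Result: palindrome

1


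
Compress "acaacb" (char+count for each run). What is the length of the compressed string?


Input: acaacb
Runs:
  'a' x 1 => "a1"
  'c' x 1 => "c1"
  'a' x 2 => "a2"
  'c' x 1 => "c1"
  'b' x 1 => "b1"
Compressed: "a1c1a2c1b1"
Compressed length: 10

10


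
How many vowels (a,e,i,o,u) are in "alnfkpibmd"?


Input: alnfkpibmd
Checking each character:
  'a' at position 0: vowel (running total: 1)
  'l' at position 1: consonant
  'n' at position 2: consonant
  'f' at position 3: consonant
  'k' at position 4: consonant
  'p' at position 5: consonant
  'i' at position 6: vowel (running total: 2)
  'b' at position 7: consonant
  'm' at position 8: consonant
  'd' at position 9: consonant
Total vowels: 2

2


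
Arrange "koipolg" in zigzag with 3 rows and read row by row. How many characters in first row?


Zigzag "koipolg" into 3 rows:
Placing characters:
  'k' => row 0
  'o' => row 1
  'i' => row 2
  'p' => row 1
  'o' => row 0
  'l' => row 1
  'g' => row 2
Rows:
  Row 0: "ko"
  Row 1: "opl"
  Row 2: "ig"
First row length: 2

2


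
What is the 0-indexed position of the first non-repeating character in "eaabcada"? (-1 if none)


Input: eaabcada
Character frequencies:
  'a': 4
  'b': 1
  'c': 1
  'd': 1
  'e': 1
Scanning left to right for freq == 1:
  Position 0 ('e'): unique! => answer = 0

0


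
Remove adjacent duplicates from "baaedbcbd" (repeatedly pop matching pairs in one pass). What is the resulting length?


Input: baaedbcbd
Stack-based adjacent duplicate removal:
  Read 'b': push. Stack: b
  Read 'a': push. Stack: ba
  Read 'a': matches stack top 'a' => pop. Stack: b
  Read 'e': push. Stack: be
  Read 'd': push. Stack: bed
  Read 'b': push. Stack: bedb
  Read 'c': push. Stack: bedbc
  Read 'b': push. Stack: bedbcb
  Read 'd': push. Stack: bedbcbd
Final stack: "bedbcbd" (length 7)

7


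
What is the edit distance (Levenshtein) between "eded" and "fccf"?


Computing edit distance: "eded" -> "fccf"
DP table:
           f    c    c    f
      0    1    2    3    4
  e   1    1    2    3    4
  d   2    2    2    3    4
  e   3    3    3    3    4
  d   4    4    4    4    4
Edit distance = dp[4][4] = 4

4


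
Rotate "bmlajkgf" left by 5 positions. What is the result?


Input: "bmlajkgf", rotate left by 5
First 5 characters: "bmlaj"
Remaining characters: "kgf"
Concatenate remaining + first: "kgf" + "bmlaj" = "kgfbmlaj"

kgfbmlaj


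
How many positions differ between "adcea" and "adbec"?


Comparing "adcea" and "adbec" position by position:
  Position 0: 'a' vs 'a' => same
  Position 1: 'd' vs 'd' => same
  Position 2: 'c' vs 'b' => DIFFER
  Position 3: 'e' vs 'e' => same
  Position 4: 'a' vs 'c' => DIFFER
Positions that differ: 2

2


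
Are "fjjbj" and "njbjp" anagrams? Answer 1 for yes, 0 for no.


Strings: "fjjbj", "njbjp"
Sorted first:  bfjjj
Sorted second: bjjnp
Differ at position 1: 'f' vs 'j' => not anagrams

0


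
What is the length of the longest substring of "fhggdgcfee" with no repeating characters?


Input: "fhggdgcfee"
Sliding window (track last position of each char):
  Position 0 ('f'): window [0,0] length 1 -- new best
  Position 1 ('h'): window [0,1] length 2 -- new best
  Position 2 ('g'): window [0,2] length 3 -- new best
  Position 3 ('g'): repeat (last at 2), move window start to 3
  Position 3 ('g'): window [3,3] length 1
  Position 4 ('d'): window [3,4] length 2
  Position 5 ('g'): repeat (last at 3), move window start to 4
  Position 5 ('g'): window [4,5] length 2
  Position 6 ('c'): window [4,6] length 3
  Position 7 ('f'): window [4,7] length 4 -- new best
  Position 8 ('e'): window [4,8] length 5 -- new best
  Position 9 ('e'): repeat (last at 8), move window start to 9
  Position 9 ('e'): window [9,9] length 1
Longest substring with no repeats: "dgcfe" with length 5

5
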